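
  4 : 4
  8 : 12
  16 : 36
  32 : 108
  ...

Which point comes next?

64 : 324

First component: 4, 8, 16, 32 → 64 (×2 each step).
Second component — ×3 each step: 4, 12, 36, 108 → 324.
So the next point is 64 : 324.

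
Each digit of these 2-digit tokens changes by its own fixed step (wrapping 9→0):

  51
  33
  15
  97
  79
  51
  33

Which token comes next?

First digit: 5, 3, 1, 9, 7, 5, 3 → 1 (−2 each step, mod 10).
Second digit: 1, 3, 5, 7, 9, 1, 3 → 5 (+2 each step, mod 10).
Combining the parts gives 15.

15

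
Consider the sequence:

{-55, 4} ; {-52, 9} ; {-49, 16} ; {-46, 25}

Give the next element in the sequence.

{-43, 36}

First slot: -55, -52, -49, -46 → -43 (+3 each step).
Second slot: 4, 9, 16, 25 → 36 (perfect squares: 2², 3², 4², …).
Putting it together: {-43, 36}.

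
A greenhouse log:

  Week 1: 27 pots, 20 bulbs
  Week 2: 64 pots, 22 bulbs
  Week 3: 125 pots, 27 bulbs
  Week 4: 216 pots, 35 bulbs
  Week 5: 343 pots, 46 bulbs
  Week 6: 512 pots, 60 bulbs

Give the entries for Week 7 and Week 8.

729 pots, 77 bulbs; 1000 pots, 97 bulbs

Pots: perfect cubes: 3³, 4³, 5³, …; 27, 64, 125, 216, 343, 512 → 729 → 1000.
For the bulbs, differences are 2, 5, 8, … (increasing by 3 each time): 20, 22, 27, 35, 46, 60 → 77 → 97.
So the next two lines are 729 pots, 77 bulbs and 1000 pots, 97 bulbs.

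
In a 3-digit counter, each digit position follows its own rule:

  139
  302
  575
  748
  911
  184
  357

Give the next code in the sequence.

First digit — +2 each step, mod 10: 1, 3, 5, 7, 9, 1, 3 → 5.
Second digit: −3 each step, mod 10; 3, 0, 7, 4, 1, 8, 5 → 2.
Third digit — +3 each step, mod 10: 9, 2, 5, 8, 1, 4, 7 → 0.
So the next code is 520.

520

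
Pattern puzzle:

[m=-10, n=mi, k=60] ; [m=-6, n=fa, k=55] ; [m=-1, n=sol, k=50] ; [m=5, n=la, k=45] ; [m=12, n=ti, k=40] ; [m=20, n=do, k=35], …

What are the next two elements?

[m=29, n=re, k=30], [m=39, n=mi, k=25]

M goes -10, -6, -1, 5, 12, 20 → 29 → 39 (differences are 4, 5, 6, … (increasing by 1 each time)).
For the n, runs through the solfège scale do→ti: mi, fa, sol, la, ti, do → re → mi.
K: −5 each step; 60, 55, 50, 45, 40, 35 → 30 → 25.
So the next two elements are [m=29, n=re, k=30] and [m=39, n=mi, k=25].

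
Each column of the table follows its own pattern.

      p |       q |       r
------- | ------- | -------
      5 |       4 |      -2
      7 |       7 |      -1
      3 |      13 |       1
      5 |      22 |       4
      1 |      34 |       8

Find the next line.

Column p — alternating steps +2, −4, +2, −4, …: 5, 7, 3, 5, 1 → 3.
Column q: differences are 3, 6, 9, … (increasing by 3 each time), so 4, 7, 13, 22, 34 → 49.
For the column r, differences are 1, 2, 3, … (increasing by 1 each time): -2, -1, 1, 4, 8 → 13.
Combining the parts gives 3  49  13.

3  49  13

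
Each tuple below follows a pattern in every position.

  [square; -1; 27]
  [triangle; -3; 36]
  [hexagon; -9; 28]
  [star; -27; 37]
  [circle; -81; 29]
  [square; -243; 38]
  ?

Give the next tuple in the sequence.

[triangle; -729; 30]

For the shape, repeats square → triangle → hexagon → star → circle: square, triangle, hexagon, star, circle, square → triangle.
Second coordinate: ×3 each step, so -1, -3, -9, -27, -81, -243 → -729.
For the third coordinate, alternating steps +9, −8, +9, −8, …: 27, 36, 28, 37, 29, 38 → 30.
Combining the parts gives [triangle; -729; 30].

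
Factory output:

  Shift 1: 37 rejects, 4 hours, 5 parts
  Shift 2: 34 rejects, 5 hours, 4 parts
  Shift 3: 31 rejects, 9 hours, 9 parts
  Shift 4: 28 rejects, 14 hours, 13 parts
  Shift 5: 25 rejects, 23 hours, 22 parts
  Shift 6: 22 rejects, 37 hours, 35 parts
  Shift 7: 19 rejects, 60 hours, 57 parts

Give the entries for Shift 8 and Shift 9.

Rejects: 37, 34, 31, 28, 25, 22, 19 → 16 → 13 (−3 each step).
Hours goes 4, 5, 9, 14, 23, 37, 60 → 97 → 157 (each term is the sum of the two before it).
Parts: 5, 4, 9, 13, 22, 35, 57 → 92 → 149 (each term is the sum of the two before it).
Putting the parts together: 16 rejects, 97 hours, 92 parts and then 13 rejects, 157 hours, 149 parts.

16 rejects, 97 hours, 92 parts; 13 rejects, 157 hours, 149 parts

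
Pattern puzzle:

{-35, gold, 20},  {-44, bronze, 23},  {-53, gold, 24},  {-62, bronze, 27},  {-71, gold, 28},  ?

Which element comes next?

First slot: −9 each step; -35, -44, -53, -62, -71 → -80.
Rank: alternates gold ↔ bronze; gold, bronze, gold, bronze, gold → bronze.
For the third slot, alternating steps +3, +1, +3, +1, …: 20, 23, 24, 27, 28 → 31.
Putting it together: {-80, bronze, 31}.

{-80, bronze, 31}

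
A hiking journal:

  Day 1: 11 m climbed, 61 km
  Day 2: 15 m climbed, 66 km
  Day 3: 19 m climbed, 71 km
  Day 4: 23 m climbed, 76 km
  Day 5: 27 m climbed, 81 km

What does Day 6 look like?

31 m climbed, 86 km

M climbed: +4 each step, so 11, 15, 19, 23, 27 → 31.
Km goes 61, 66, 71, 76, 81 → 86 (+5 each step).
Putting it together: 31 m climbed, 86 km.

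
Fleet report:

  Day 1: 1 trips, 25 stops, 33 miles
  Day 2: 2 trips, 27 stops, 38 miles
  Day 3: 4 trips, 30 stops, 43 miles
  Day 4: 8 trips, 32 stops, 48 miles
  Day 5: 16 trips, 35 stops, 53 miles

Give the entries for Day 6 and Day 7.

Trips: ×2 each step; 1, 2, 4, 8, 16 → 32 → 64.
For the stops, alternating steps +2, +3, +2, +3, …: 25, 27, 30, 32, 35 → 37 → 40.
Miles: +5 each step; 33, 38, 43, 48, 53 → 58 → 63.
Putting the parts together: 32 trips, 37 stops, 58 miles and then 64 trips, 40 stops, 63 miles.

32 trips, 37 stops, 58 miles; 64 trips, 40 stops, 63 miles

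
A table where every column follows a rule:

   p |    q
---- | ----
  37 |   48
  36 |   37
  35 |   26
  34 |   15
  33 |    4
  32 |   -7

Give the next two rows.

31  -18; 30  -29

Column p — −1 each step: 37, 36, 35, 34, 33, 32 → 31 → 30.
Column q: −11 each step; 48, 37, 26, 15, 4, -7 → -18 → -29.
Putting the parts together: 31  -18 and then 30  -29.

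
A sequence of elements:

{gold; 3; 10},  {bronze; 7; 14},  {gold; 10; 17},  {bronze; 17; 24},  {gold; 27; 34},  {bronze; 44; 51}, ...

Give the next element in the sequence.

Rank — alternates gold ↔ bronze: gold, bronze, gold, bronze, gold, bronze → gold.
Second entry: 3, 7, 10, 17, 27, 44 → 71 (each term is the sum of the two before it).
Third entry goes 10, 14, 17, 24, 34, 51 → 78 (always 7 more than the second entry).
Putting it together: {gold; 71; 78}.

{gold; 71; 78}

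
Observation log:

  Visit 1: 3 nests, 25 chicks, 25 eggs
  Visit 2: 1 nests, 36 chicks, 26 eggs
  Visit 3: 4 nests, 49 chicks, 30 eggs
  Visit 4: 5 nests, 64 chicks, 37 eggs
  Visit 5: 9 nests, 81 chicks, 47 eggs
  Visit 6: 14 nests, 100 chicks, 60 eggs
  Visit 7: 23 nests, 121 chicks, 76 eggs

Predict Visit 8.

37 nests, 144 chicks, 95 eggs

Nests — each term is the sum of the two before it: 3, 1, 4, 5, 9, 14, 23 → 37.
For the chicks, perfect squares: 5², 6², 7², …: 25, 36, 49, 64, 81, 100, 121 → 144.
Eggs: differences are 1, 4, 7, … (increasing by 3 each time), so 25, 26, 30, 37, 47, 60, 76 → 95.
So the next record is 37 nests, 144 chicks, 95 eggs.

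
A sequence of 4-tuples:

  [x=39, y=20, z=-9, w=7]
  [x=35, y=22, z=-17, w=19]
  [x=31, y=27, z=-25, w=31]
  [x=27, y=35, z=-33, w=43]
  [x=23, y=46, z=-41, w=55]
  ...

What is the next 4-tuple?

[x=19, y=60, z=-49, w=67]

X: −4 each step; 39, 35, 31, 27, 23 → 19.
For the y, differences are 2, 5, 8, … (increasing by 3 each time): 20, 22, 27, 35, 46 → 60.
Z: −8 each step, so -9, -17, -25, -33, -41 → -49.
For the w, +12 each step: 7, 19, 31, 43, 55 → 67.
Putting it together: [x=19, y=60, z=-49, w=67].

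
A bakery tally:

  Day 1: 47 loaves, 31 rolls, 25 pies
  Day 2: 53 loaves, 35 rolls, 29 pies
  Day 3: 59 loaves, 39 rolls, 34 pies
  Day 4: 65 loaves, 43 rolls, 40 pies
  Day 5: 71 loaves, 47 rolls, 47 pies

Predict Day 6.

77 loaves, 51 rolls, 55 pies

Loaves: +6 each step; 47, 53, 59, 65, 71 → 77.
Rolls goes 31, 35, 39, 43, 47 → 51 (+4 each step).
Pies: differences are 4, 5, 6, … (increasing by 1 each time); 25, 29, 34, 40, 47 → 55.
Putting it together: 77 loaves, 51 rolls, 55 pies.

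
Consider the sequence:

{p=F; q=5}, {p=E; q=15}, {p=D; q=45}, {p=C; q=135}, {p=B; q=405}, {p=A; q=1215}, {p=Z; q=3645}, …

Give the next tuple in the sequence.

P: F, E, D, C, B, A, Z → Y (letters move back 1 place in the alphabet, wrapping A→Z).
For the q, ×3 each step: 5, 15, 45, 135, 405, 1215, 3645 → 10935.
Combining the parts gives {p=Y; q=10935}.

{p=Y; q=10935}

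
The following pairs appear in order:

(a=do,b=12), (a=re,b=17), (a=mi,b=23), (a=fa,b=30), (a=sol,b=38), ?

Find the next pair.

A: do, re, mi, fa, sol → la (runs through the solfège scale do→ti).
B goes 12, 17, 23, 30, 38 → 47 (differences are 5, 6, 7, … (increasing by 1 each time)).
Putting it together: (a=la,b=47).

(a=la,b=47)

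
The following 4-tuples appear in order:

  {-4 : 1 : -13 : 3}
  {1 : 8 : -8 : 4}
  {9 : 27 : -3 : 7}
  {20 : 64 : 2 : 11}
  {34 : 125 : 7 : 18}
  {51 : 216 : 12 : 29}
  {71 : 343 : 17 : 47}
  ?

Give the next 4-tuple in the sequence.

For the first component, differences are 5, 8, 11, … (increasing by 3 each time): -4, 1, 9, 20, 34, 51, 71 → 94.
Second component: 1, 8, 27, 64, 125, 216, 343 → 512 (perfect cubes: 1³, 2³, 3³, …).
Third component — +5 each step: -13, -8, -3, 2, 7, 12, 17 → 22.
Fourth component: each term is the sum of the two before it, so 3, 4, 7, 11, 18, 29, 47 → 76.
So the next 4-tuple is {94 : 512 : 22 : 76}.

{94 : 512 : 22 : 76}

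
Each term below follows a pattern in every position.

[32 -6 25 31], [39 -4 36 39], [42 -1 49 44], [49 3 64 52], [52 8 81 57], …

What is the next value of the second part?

14

Second part: -6, -4, -1, 3, 8 → 14 (differences are 2, 3, 4, … (increasing by 1 each time)).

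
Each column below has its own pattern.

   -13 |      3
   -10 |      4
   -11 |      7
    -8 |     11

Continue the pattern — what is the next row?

First component: alternating steps +3, −1, +3, −1, …, so -13, -10, -11, -8 → -9.
Second component goes 3, 4, 7, 11 → 18 (each term is the sum of the two before it).
Putting it together: -9  18.

-9  18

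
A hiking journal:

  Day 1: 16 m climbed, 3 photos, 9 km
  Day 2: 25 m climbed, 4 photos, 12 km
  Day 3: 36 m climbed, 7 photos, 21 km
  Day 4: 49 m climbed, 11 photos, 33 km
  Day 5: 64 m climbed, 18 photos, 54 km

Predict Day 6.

M climbed goes 16, 25, 36, 49, 64 → 81 (perfect squares: 4², 5², 6², …).
Photos: each term is the sum of the two before it; 3, 4, 7, 11, 18 → 29.
Km goes 9, 12, 21, 33, 54 → 87 (always 3 × the photos).
So the next line is 81 m climbed, 29 photos, 87 km.

81 m climbed, 29 photos, 87 km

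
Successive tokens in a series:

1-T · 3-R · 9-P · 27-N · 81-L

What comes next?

243-J

For the first component, ×3 each step: 1, 3, 9, 27, 81 → 243.
Letter: T, R, P, N, L → J (letters move back 2 places in the alphabet).
Putting it together: 243-J.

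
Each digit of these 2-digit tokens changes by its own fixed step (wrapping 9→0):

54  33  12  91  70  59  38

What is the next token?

First digit — −2 each step, mod 10: 5, 3, 1, 9, 7, 5, 3 → 1.
For the second digit, −1 each step, mod 10: 4, 3, 2, 1, 0, 9, 8 → 7.
So the next token is 17.

17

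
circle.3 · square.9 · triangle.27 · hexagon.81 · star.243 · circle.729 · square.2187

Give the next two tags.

Shape: repeats circle → square → triangle → hexagon → star; circle, square, triangle, hexagon, star, circle, square → triangle → hexagon.
Second component: 3, 9, 27, 81, 243, 729, 2187 → 6561 → 19683 (×3 each step).
Putting the parts together: triangle.6561 and then hexagon.19683.

triangle.6561 then hexagon.19683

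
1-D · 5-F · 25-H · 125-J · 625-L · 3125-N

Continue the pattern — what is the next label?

15625-P

First component: ×5 each step; 1, 5, 25, 125, 625, 3125 → 15625.
Letter — letters move forward 2 places in the alphabet: D, F, H, J, L, N → P.
So the next label is 15625-P.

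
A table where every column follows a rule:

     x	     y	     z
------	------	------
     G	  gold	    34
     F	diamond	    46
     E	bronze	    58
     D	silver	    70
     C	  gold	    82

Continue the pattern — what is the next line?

Column x: G, F, E, D, C → B (letters move back 1 place in the alphabet).
For the column y, repeats gold → diamond → bronze → silver: gold, diamond, bronze, silver, gold → diamond.
Column z goes 34, 46, 58, 70, 82 → 94 (+12 each step).
Putting it together: B  diamond  94.

B  diamond  94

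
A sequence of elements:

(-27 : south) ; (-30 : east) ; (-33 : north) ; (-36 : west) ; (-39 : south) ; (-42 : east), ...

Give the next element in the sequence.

(-45 : north)

First part: −3 each step; -27, -30, -33, -36, -39, -42 → -45.
Direction — repeats south → east → north → west: south, east, north, west, south, east → north.
Combining the parts gives (-45 : north).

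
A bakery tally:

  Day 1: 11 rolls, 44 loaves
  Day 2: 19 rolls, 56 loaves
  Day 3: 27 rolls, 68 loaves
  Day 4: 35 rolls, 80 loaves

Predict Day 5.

Rolls: +8 each step, so 11, 19, 27, 35 → 43.
For the loaves, +12 each step: 44, 56, 68, 80 → 92.
So the next line is 43 rolls, 92 loaves.

43 rolls, 92 loaves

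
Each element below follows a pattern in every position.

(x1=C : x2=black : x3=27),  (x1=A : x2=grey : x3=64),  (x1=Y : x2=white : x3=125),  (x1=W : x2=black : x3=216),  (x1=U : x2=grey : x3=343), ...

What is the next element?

(x1=S : x2=white : x3=512)

For the x1, letters move back 2 places in the alphabet, wrapping A→Z: C, A, Y, W, U → S.
X2 goes black, grey, white, black, grey → white (repeats black → grey → white).
For the x3, perfect cubes: 3³, 4³, 5³, …: 27, 64, 125, 216, 343 → 512.
So the next element is (x1=S : x2=white : x3=512).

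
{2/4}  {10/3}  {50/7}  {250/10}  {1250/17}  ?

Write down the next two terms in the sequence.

{6250/27}, {31250/44}

First part: ×5 each step, so 2, 10, 50, 250, 1250 → 6250 → 31250.
Second part: 4, 3, 7, 10, 17 → 27 → 44 (each term is the sum of the two before it).
So the next two terms are {6250/27} and {31250/44}.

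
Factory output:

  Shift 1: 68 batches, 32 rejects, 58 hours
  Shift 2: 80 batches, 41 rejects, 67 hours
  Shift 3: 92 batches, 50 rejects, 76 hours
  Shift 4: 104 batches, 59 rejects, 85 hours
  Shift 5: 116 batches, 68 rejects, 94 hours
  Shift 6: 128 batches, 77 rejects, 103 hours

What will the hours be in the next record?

Hours — +9 each step: 58, 67, 76, 85, 94, 103 → 112.

112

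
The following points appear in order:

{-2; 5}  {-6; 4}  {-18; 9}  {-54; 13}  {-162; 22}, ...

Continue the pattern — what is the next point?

First coordinate: ×3 each step; -2, -6, -18, -54, -162 → -486.
Second coordinate goes 5, 4, 9, 13, 22 → 35 (each term is the sum of the two before it).
Putting it together: {-486; 35}.

{-486; 35}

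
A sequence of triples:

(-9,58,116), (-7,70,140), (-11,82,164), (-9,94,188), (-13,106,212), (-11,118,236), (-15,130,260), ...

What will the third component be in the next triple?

284

Second component: +12 each step, so 58, 70, 82, 94, 106, 118, 130 → 142.
Third component: always 2 × the second component; 116, 140, 164, 188, 212, 236, 260 → 284.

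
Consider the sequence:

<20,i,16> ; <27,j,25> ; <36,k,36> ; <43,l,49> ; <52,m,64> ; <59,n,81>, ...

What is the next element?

First component: alternating steps +7, +9, +7, +9, …, so 20, 27, 36, 43, 52, 59 → 68.
Letter — letters move forward 1 place in the alphabet: i, j, k, l, m, n → o.
Third component: perfect squares: 4², 5², 6², …; 16, 25, 36, 49, 64, 81 → 100.
So the next element is <68,o,100>.

<68,o,100>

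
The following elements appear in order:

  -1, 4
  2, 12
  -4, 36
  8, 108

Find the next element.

First part: ×(-2) each step; -1, 2, -4, 8 → -16.
Second part goes 4, 12, 36, 108 → 324 (×3 each step).
Combining the parts gives -16, 324.

-16, 324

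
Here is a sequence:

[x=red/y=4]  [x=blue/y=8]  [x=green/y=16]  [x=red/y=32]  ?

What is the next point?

X: repeats red → blue → green, so red, blue, green, red → blue.
Y: ×2 each step, so 4, 8, 16, 32 → 64.
Putting it together: [x=blue/y=64].

[x=blue/y=64]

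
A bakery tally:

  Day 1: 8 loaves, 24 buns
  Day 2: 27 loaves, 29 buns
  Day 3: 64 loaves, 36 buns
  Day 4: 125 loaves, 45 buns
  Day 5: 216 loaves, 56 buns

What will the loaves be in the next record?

Loaves: perfect cubes: 2³, 3³, 4³, …, so 8, 27, 64, 125, 216 → 343.

343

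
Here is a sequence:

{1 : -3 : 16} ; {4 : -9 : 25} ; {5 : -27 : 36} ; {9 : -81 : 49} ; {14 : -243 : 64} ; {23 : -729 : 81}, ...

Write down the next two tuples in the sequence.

First component: each term is the sum of the two before it, so 1, 4, 5, 9, 14, 23 → 37 → 60.
Second component goes -3, -9, -27, -81, -243, -729 → -2187 → -6561 (×3 each step).
Third component: perfect squares: 4², 5², 6², …, so 16, 25, 36, 49, 64, 81 → 100 → 121.
So the next two tuples are {37 : -2187 : 100} and {60 : -6561 : 121}.

{37 : -2187 : 100}, {60 : -6561 : 121}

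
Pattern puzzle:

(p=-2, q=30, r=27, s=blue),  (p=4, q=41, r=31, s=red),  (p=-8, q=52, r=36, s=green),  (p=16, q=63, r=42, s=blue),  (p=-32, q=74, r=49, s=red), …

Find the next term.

P: ×(-2) each step, so -2, 4, -8, 16, -32 → 64.
Q: 30, 41, 52, 63, 74 → 85 (+11 each step).
R — differences are 4, 5, 6, … (increasing by 1 each time): 27, 31, 36, 42, 49 → 57.
S: repeats blue → red → green, so blue, red, green, blue, red → green.
Putting it together: (p=64, q=85, r=57, s=green).

(p=64, q=85, r=57, s=green)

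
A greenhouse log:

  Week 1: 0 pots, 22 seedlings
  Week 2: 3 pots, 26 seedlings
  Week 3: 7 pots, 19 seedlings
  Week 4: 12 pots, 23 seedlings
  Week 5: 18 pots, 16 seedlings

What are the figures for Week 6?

25 pots, 20 seedlings

For the pots, differences are 3, 4, 5, … (increasing by 1 each time): 0, 3, 7, 12, 18 → 25.
Seedlings — alternating steps +4, −7, +4, −7, …: 22, 26, 19, 23, 16 → 20.
Combining the parts gives 25 pots, 20 seedlings.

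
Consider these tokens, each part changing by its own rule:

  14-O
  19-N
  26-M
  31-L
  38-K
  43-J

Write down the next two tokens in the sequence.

50-I then 55-H

First component: alternating steps +5, +7, +5, +7, …, so 14, 19, 26, 31, 38, 43 → 50 → 55.
Letter goes O, N, M, L, K, J → I → H (letters move back 1 place in the alphabet).
So the next two tokens are 50-I and 55-H.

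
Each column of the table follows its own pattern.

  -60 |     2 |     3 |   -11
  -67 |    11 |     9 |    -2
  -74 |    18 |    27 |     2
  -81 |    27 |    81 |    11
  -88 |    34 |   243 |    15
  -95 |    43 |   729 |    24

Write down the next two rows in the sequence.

-102  50  2187  28; -109  59  6561  37

First component: -60, -67, -74, -81, -88, -95 → -102 → -109 (−7 each step).
Second component goes 2, 11, 18, 27, 34, 43 → 50 → 59 (alternating steps +9, +7, +9, +7, …).
Third component goes 3, 9, 27, 81, 243, 729 → 2187 → 6561 (×3 each step).
Fourth component goes -11, -2, 2, 11, 15, 24 → 28 → 37 (alternating steps +9, +4, +9, +4, …).
So the next two rows are -102  50  2187  28 and -109  59  6561  37.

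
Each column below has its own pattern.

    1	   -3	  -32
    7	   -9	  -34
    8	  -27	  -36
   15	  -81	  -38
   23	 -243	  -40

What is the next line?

First component — each term is the sum of the two before it: 1, 7, 8, 15, 23 → 38.
Second component: ×3 each step, so -3, -9, -27, -81, -243 → -729.
Third component: −2 each step, so -32, -34, -36, -38, -40 → -42.
Combining the parts gives 38  -729  -42.

38  -729  -42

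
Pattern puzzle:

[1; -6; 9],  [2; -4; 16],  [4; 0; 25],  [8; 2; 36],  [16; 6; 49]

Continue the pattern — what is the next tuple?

First coordinate — ×2 each step: 1, 2, 4, 8, 16 → 32.
Second coordinate: alternating steps +2, +4, +2, +4, …, so -6, -4, 0, 2, 6 → 8.
Third coordinate: perfect squares: 3², 4², 5², …, so 9, 16, 25, 36, 49 → 64.
Putting it together: [32; 8; 64].

[32; 8; 64]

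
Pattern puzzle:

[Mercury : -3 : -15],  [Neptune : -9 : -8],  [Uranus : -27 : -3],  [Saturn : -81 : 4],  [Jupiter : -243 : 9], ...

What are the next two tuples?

Planet — runs backward through the planets Mercury→Neptune: Mercury, Neptune, Uranus, Saturn, Jupiter → Mars → Earth.
Second coordinate: ×3 each step; -3, -9, -27, -81, -243 → -729 → -2187.
Third coordinate: alternating steps +7, +5, +7, +5, …; -15, -8, -3, 4, 9 → 16 → 21.
Putting the parts together: [Mars : -729 : 16] and then [Earth : -2187 : 21].

[Mars : -729 : 16], [Earth : -2187 : 21]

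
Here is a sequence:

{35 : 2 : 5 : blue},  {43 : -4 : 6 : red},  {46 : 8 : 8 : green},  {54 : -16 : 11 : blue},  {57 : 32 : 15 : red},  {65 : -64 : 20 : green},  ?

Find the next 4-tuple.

First value: alternating steps +8, +3, +8, +3, …; 35, 43, 46, 54, 57, 65 → 68.
Second value: ×(-2) each step, so 2, -4, 8, -16, 32, -64 → 128.
Third value — differences are 1, 2, 3, … (increasing by 1 each time): 5, 6, 8, 11, 15, 20 → 26.
Colour: repeats blue → red → green, so blue, red, green, blue, red, green → blue.
Putting it together: {68 : 128 : 26 : blue}.

{68 : 128 : 26 : blue}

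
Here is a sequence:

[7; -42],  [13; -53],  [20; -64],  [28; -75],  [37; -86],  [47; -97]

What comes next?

[58; -108]

First part: differences are 6, 7, 8, … (increasing by 1 each time), so 7, 13, 20, 28, 37, 47 → 58.
Second part — −11 each step: -42, -53, -64, -75, -86, -97 → -108.
Putting it together: [58; -108].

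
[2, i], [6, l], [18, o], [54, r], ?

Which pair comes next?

For the first entry, ×3 each step: 2, 6, 18, 54 → 162.
Letter — letters move forward 3 places in the alphabet: i, l, o, r → u.
So the next pair is [162, u].

[162, u]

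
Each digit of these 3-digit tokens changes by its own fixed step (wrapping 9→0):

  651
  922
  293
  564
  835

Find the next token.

For the first digit, +3 each step, mod 10: 6, 9, 2, 5, 8 → 1.
Second digit: 5, 2, 9, 6, 3 → 0 (−3 each step, mod 10).
Third digit goes 1, 2, 3, 4, 5 → 6 (+1 each step, mod 10).
So the next token is 106.

106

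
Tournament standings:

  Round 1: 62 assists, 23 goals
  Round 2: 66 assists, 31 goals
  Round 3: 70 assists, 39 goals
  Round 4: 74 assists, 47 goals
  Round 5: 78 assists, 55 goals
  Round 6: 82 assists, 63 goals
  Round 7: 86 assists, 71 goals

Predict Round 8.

Assists: +4 each step; 62, 66, 70, 74, 78, 82, 86 → 90.
For the goals, +8 each step: 23, 31, 39, 47, 55, 63, 71 → 79.
Combining the parts gives 90 assists, 79 goals.

90 assists, 79 goals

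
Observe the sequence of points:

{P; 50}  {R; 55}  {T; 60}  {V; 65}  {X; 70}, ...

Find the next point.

Letter: letters move forward 2 places in the alphabet; P, R, T, V, X → Z.
Second part: 50, 55, 60, 65, 70 → 75 (+5 each step).
Combining the parts gives {Z; 75}.

{Z; 75}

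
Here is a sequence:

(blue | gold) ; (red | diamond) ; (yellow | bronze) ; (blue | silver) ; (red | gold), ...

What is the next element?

Colour — repeats blue → red → yellow: blue, red, yellow, blue, red → yellow.
Rank: repeats gold → diamond → bronze → silver, so gold, diamond, bronze, silver, gold → diamond.
Putting it together: (yellow | diamond).

(yellow | diamond)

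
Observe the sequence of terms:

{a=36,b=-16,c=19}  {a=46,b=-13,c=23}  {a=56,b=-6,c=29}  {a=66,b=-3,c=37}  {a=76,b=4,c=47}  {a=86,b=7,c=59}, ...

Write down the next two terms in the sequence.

{a=96,b=14,c=73}, {a=106,b=17,c=89}

For the a, +10 each step: 36, 46, 56, 66, 76, 86 → 96 → 106.
For the b, alternating steps +3, +7, +3, +7, …: -16, -13, -6, -3, 4, 7 → 14 → 17.
For the c, differences are 4, 6, 8, … (increasing by 2 each time): 19, 23, 29, 37, 47, 59 → 73 → 89.
Putting the parts together: {a=96,b=14,c=73} and then {a=106,b=17,c=89}.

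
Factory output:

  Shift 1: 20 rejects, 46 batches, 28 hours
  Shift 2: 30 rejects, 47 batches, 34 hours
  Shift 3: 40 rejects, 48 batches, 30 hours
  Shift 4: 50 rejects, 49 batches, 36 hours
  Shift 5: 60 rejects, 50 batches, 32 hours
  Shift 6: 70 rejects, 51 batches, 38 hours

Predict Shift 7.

80 rejects, 52 batches, 34 hours

Rejects goes 20, 30, 40, 50, 60, 70 → 80 (+10 each step).
Batches — +1 each step: 46, 47, 48, 49, 50, 51 → 52.
For the hours, alternating steps +6, −4, +6, −4, …: 28, 34, 30, 36, 32, 38 → 34.
Putting it together: 80 rejects, 52 batches, 34 hours.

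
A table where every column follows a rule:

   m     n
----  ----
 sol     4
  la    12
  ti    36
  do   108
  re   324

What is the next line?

Column m — runs through the solfège scale do→ti: sol, la, ti, do, re → mi.
Column n goes 4, 12, 36, 108, 324 → 972 (×3 each step).
Putting it together: mi  972.

mi  972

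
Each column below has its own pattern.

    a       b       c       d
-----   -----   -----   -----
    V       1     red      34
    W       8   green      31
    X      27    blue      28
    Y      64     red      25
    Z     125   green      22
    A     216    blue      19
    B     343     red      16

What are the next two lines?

Column a goes V, W, X, Y, Z, A, B → C → D (letters move forward 1 place in the alphabet, wrapping Z→A).
Column b: 1, 8, 27, 64, 125, 216, 343 → 512 → 729 (perfect cubes: 1³, 2³, 3³, …).
Column c — repeats red → green → blue: red, green, blue, red, green, blue, red → green → blue.
Column d: 34, 31, 28, 25, 22, 19, 16 → 13 → 10 (−3 each step).
Putting the parts together: C  512  green  13 and then D  729  blue  10.

C  512  green  13; D  729  blue  10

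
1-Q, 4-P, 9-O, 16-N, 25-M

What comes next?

First component: perfect squares: 1², 2², 3², …, so 1, 4, 9, 16, 25 → 36.
Letter: letters move back 1 place in the alphabet, so Q, P, O, N, M → L.
So the next label is 36-L.

36-L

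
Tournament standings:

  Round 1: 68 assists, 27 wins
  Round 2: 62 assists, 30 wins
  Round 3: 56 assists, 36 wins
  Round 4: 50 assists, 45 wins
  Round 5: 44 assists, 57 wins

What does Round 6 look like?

38 assists, 72 wins

Assists: −6 each step, so 68, 62, 56, 50, 44 → 38.
For the wins, differences are 3, 6, 9, … (increasing by 3 each time): 27, 30, 36, 45, 57 → 72.
Combining the parts gives 38 assists, 72 wins.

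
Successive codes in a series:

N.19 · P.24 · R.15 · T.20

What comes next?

V.11

Letter: letters move forward 2 places in the alphabet, so N, P, R, T → V.
Second component: 19, 24, 15, 20 → 11 (alternating steps +5, −9, +5, −9, …).
Putting it together: V.11.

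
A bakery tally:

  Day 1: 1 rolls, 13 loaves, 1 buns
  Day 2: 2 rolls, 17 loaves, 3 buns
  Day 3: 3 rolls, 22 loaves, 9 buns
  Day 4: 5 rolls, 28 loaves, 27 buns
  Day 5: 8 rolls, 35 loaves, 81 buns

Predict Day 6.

For the rolls, each term is the sum of the two before it: 1, 2, 3, 5, 8 → 13.
For the loaves, differences are 4, 5, 6, … (increasing by 1 each time): 13, 17, 22, 28, 35 → 43.
Buns: ×3 each step; 1, 3, 9, 27, 81 → 243.
Putting it together: 13 rolls, 43 loaves, 243 buns.

13 rolls, 43 loaves, 243 buns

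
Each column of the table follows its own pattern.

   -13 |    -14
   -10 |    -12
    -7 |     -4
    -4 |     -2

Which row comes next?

-1  6

For the first component, +3 each step: -13, -10, -7, -4 → -1.
Second component: -14, -12, -4, -2 → 6 (alternating steps +2, +8, +2, +8, …).
Putting it together: -1  6.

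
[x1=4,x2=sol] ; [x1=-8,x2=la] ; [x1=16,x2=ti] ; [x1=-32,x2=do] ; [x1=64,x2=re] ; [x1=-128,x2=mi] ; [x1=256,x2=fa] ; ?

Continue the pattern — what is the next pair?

For the x1, ×(-2) each step: 4, -8, 16, -32, 64, -128, 256 → -512.
X2: sol, la, ti, do, re, mi, fa → sol (runs through the solfège scale do→ti).
Putting it together: [x1=-512,x2=sol].

[x1=-512,x2=sol]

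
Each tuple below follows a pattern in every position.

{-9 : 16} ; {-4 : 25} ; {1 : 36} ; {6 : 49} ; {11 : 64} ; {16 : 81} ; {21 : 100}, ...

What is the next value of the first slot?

First slot goes -9, -4, 1, 6, 11, 16, 21 → 26 (+5 each step).

26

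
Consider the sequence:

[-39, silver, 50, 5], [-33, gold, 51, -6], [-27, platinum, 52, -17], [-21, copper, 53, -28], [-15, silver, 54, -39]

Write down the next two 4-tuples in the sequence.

First coordinate: +6 each step, so -39, -33, -27, -21, -15 → -9 → -3.
Metal: repeats silver → gold → platinum → copper; silver, gold, platinum, copper, silver → gold → platinum.
Third coordinate goes 50, 51, 52, 53, 54 → 55 → 56 (+1 each step).
Fourth coordinate — −11 each step: 5, -6, -17, -28, -39 → -50 → -61.
Putting the parts together: [-9, gold, 55, -50] and then [-3, platinum, 56, -61].

[-9, gold, 55, -50], [-3, platinum, 56, -61]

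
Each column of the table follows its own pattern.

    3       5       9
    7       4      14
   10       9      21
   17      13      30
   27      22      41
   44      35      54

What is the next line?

71  57  69

First component: each term is the sum of the two before it, so 3, 7, 10, 17, 27, 44 → 71.
Second component — each term is the sum of the two before it: 5, 4, 9, 13, 22, 35 → 57.
Third component: differences are 5, 7, 9, … (increasing by 2 each time); 9, 14, 21, 30, 41, 54 → 69.
Combining the parts gives 71  57  69.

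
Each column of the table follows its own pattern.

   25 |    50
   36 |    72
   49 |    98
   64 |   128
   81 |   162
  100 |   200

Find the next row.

First component: perfect squares: 5², 6², 7², …, so 25, 36, 49, 64, 81, 100 → 121.
For the second component, always 2 × the first component: 50, 72, 98, 128, 162, 200 → 242.
So the next row is 121  242.

121  242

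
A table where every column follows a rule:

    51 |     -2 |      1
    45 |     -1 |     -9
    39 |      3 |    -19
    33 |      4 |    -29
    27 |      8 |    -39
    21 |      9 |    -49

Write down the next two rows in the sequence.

First component: 51, 45, 39, 33, 27, 21 → 15 → 9 (−6 each step).
Second component: alternating steps +1, +4, +1, +4, …; -2, -1, 3, 4, 8, 9 → 13 → 14.
Third component: −10 each step; 1, -9, -19, -29, -39, -49 → -59 → -69.
So the next two rows are 15  13  -59 and 9  14  -69.

15  13  -59; 9  14  -69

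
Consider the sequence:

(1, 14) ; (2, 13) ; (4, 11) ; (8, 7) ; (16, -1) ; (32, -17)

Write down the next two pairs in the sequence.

First slot: 1, 2, 4, 8, 16, 32 → 64 → 128 (×2 each step).
Second slot goes 14, 13, 11, 7, -1, -17 → -49 → -113 (together with the first slot always sums to 15).
Putting the parts together: (64, -49) and then (128, -113).

(64, -49), (128, -113)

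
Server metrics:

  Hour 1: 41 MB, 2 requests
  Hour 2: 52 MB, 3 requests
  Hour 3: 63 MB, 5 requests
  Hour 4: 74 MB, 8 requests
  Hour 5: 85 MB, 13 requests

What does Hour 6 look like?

For the MB, +11 each step: 41, 52, 63, 74, 85 → 96.
Requests — each term is the sum of the two before it: 2, 3, 5, 8, 13 → 21.
Combining the parts gives 96 MB, 21 requests.

96 MB, 21 requests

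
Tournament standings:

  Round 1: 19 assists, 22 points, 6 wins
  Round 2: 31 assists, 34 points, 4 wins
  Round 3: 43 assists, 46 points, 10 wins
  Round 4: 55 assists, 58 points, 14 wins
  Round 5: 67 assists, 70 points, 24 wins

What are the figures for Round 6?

Assists goes 19, 31, 43, 55, 67 → 79 (+12 each step).
Points: +12 each step; 22, 34, 46, 58, 70 → 82.
For the wins, each term is the sum of the two before it: 6, 4, 10, 14, 24 → 38.
Combining the parts gives 79 assists, 82 points, 38 wins.

79 assists, 82 points, 38 wins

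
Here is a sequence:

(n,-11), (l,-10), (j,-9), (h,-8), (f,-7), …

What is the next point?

(d,-6)

Letter: n, l, j, h, f → d (letters move back 2 places in the alphabet).
Second slot — +1 each step: -11, -10, -9, -8, -7 → -6.
Putting it together: (d,-6).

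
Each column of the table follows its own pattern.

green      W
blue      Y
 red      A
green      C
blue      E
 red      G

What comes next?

green  I

For the colour, repeats green → blue → red: green, blue, red, green, blue, red → green.
Letter: letters move forward 2 places in the alphabet, wrapping Z→A, so W, Y, A, C, E, G → I.
Combining the parts gives green  I.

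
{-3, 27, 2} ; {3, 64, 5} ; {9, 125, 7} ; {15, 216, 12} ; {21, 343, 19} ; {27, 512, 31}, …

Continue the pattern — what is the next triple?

{33, 729, 50}

For the first slot, +6 each step: -3, 3, 9, 15, 21, 27 → 33.
Second slot: 27, 64, 125, 216, 343, 512 → 729 (perfect cubes: 3³, 4³, 5³, …).
Third slot goes 2, 5, 7, 12, 19, 31 → 50 (each term is the sum of the two before it).
So the next triple is {33, 729, 50}.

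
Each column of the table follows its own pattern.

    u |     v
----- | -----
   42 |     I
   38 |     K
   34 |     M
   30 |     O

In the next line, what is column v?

Q

Column v — letters move forward 2 places in the alphabet: I, K, M, O → Q.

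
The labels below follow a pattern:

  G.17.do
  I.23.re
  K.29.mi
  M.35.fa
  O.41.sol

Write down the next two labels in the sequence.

Q.47.la then S.53.ti

For the letter, letters move forward 2 places in the alphabet: G, I, K, M, O → Q → S.
Second component: +6 each step, so 17, 23, 29, 35, 41 → 47 → 53.
Note — runs through the solfège scale do→ti: do, re, mi, fa, sol → la → ti.
So the next two labels are Q.47.la and S.53.ti.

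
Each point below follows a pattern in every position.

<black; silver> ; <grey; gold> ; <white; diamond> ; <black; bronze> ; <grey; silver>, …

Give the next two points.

Shade: repeats black → grey → white, so black, grey, white, black, grey → white → black.
For the rank, repeats silver → gold → diamond → bronze: silver, gold, diamond, bronze, silver → gold → diamond.
So the next two points are <white; gold> and <black; diamond>.

<white; gold>, <black; diamond>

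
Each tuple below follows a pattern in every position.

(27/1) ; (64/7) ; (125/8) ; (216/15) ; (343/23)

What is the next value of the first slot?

512

First slot: perfect cubes: 3³, 4³, 5³, …, so 27, 64, 125, 216, 343 → 512.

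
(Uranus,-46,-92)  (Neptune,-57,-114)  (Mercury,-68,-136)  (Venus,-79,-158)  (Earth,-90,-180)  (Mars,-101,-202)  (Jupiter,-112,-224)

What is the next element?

Planet goes Uranus, Neptune, Mercury, Venus, Earth, Mars, Jupiter → Saturn (runs through the planets Mercury→Neptune).
Second slot — −11 each step: -46, -57, -68, -79, -90, -101, -112 → -123.
Third slot: always 2 × the second slot, so -92, -114, -136, -158, -180, -202, -224 → -246.
Putting it together: (Saturn,-123,-246).

(Saturn,-123,-246)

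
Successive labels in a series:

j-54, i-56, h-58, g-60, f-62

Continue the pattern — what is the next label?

e-64

Letter: j, i, h, g, f → e (letters move back 1 place in the alphabet).
Second component: 54, 56, 58, 60, 62 → 64 (+2 each step).
Putting it together: e-64.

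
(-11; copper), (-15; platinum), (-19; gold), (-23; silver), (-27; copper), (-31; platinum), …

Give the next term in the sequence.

(-35; gold)

First component: −4 each step; -11, -15, -19, -23, -27, -31 → -35.
Metal — repeats copper → platinum → gold → silver: copper, platinum, gold, silver, copper, platinum → gold.
Putting it together: (-35; gold).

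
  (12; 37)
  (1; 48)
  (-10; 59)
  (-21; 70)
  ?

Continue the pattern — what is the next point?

(-32; 81)

First part: 12, 1, -10, -21 → -32 (−11 each step).
Second part: together with the first part always sums to 49, so 37, 48, 59, 70 → 81.
So the next point is (-32; 81).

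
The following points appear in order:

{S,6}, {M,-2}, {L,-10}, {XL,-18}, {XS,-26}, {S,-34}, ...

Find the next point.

Size: repeats S → M → L → XL → XS; S, M, L, XL, XS, S → M.
Second coordinate: −8 each step; 6, -2, -10, -18, -26, -34 → -42.
Combining the parts gives {M,-42}.

{M,-42}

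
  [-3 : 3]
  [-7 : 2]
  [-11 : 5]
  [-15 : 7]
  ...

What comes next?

[-19 : 12]

First component — −4 each step: -3, -7, -11, -15 → -19.
Second component: each term is the sum of the two before it; 3, 2, 5, 7 → 12.
So the next pair is [-19 : 12].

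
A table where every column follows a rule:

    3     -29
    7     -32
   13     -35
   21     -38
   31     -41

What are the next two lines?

For the first component, differences are 4, 6, 8, … (increasing by 2 each time): 3, 7, 13, 21, 31 → 43 → 57.
Second component: −3 each step; -29, -32, -35, -38, -41 → -44 → -47.
Putting the parts together: 43  -44 and then 57  -47.

43  -44; 57  -47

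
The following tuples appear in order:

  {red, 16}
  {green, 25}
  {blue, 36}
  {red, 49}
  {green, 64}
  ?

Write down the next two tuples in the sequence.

Colour: red, green, blue, red, green → blue → red (repeats red → green → blue).
Second value: perfect squares: 4², 5², 6², …; 16, 25, 36, 49, 64 → 81 → 100.
So the next two tuples are {blue, 81} and {red, 100}.

{blue, 81}, {red, 100}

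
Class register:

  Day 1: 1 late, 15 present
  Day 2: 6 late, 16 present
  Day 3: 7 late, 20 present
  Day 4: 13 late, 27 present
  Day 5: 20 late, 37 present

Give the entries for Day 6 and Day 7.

Late goes 1, 6, 7, 13, 20 → 33 → 53 (each term is the sum of the two before it).
Present: 15, 16, 20, 27, 37 → 50 → 66 (differences are 1, 4, 7, … (increasing by 3 each time)).
So the next two rows are 33 late, 50 present and 53 late, 66 present.

33 late, 50 present; 53 late, 66 present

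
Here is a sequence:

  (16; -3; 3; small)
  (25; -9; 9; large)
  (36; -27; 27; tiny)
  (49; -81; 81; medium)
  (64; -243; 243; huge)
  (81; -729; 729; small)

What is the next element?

(100; -2187; 2187; large)

For the first value, perfect squares: 4², 5², 6², …: 16, 25, 36, 49, 64, 81 → 100.
Second value goes -3, -9, -27, -81, -243, -729 → -2187 (×3 each step).
Third value goes 3, 9, 27, 81, 243, 729 → 2187 (always the negative of the second value).
Size: small, large, tiny, medium, huge, small → large (repeats small → large → tiny → medium → huge).
Putting it together: (100; -2187; 2187; large).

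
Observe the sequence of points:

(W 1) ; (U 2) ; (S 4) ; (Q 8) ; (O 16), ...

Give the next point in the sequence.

(M 32)

Letter: letters move back 2 places in the alphabet, so W, U, S, Q, O → M.
Second coordinate — ×2 each step: 1, 2, 4, 8, 16 → 32.
So the next point is (M 32).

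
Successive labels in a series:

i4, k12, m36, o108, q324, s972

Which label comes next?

For the letter, letters move forward 2 places in the alphabet: i, k, m, o, q, s → u.
Second component: ×3 each step; 4, 12, 36, 108, 324, 972 → 2916.
Putting it together: u2916.

u2916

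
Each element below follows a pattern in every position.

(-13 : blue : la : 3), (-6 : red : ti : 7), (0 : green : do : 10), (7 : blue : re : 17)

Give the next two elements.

First entry goes -13, -6, 0, 7 → 13 → 20 (alternating steps +7, +6, +7, +6, …).
Colour — repeats blue → red → green: blue, red, green, blue → red → green.
Note: runs through the solfège scale do→ti, so la, ti, do, re → mi → fa.
Fourth entry: each term is the sum of the two before it; 3, 7, 10, 17 → 27 → 44.
So the next two elements are (13 : red : mi : 27) and (20 : green : fa : 44).

(13 : red : mi : 27), (20 : green : fa : 44)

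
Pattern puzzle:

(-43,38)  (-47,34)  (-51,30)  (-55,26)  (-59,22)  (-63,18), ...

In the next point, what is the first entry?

-67

First entry: −4 each step, so -43, -47, -51, -55, -59, -63 → -67.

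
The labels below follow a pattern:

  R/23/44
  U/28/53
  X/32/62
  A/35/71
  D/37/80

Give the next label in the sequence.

G/38/89

Letter: R, U, X, A, D → G (letters move forward 3 places in the alphabet, wrapping Z→A).
For the second component, differences are 5, 4, 3, … (decreasing by 1 each time): 23, 28, 32, 35, 37 → 38.
For the third component, +9 each step: 44, 53, 62, 71, 80 → 89.
Combining the parts gives G/38/89.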